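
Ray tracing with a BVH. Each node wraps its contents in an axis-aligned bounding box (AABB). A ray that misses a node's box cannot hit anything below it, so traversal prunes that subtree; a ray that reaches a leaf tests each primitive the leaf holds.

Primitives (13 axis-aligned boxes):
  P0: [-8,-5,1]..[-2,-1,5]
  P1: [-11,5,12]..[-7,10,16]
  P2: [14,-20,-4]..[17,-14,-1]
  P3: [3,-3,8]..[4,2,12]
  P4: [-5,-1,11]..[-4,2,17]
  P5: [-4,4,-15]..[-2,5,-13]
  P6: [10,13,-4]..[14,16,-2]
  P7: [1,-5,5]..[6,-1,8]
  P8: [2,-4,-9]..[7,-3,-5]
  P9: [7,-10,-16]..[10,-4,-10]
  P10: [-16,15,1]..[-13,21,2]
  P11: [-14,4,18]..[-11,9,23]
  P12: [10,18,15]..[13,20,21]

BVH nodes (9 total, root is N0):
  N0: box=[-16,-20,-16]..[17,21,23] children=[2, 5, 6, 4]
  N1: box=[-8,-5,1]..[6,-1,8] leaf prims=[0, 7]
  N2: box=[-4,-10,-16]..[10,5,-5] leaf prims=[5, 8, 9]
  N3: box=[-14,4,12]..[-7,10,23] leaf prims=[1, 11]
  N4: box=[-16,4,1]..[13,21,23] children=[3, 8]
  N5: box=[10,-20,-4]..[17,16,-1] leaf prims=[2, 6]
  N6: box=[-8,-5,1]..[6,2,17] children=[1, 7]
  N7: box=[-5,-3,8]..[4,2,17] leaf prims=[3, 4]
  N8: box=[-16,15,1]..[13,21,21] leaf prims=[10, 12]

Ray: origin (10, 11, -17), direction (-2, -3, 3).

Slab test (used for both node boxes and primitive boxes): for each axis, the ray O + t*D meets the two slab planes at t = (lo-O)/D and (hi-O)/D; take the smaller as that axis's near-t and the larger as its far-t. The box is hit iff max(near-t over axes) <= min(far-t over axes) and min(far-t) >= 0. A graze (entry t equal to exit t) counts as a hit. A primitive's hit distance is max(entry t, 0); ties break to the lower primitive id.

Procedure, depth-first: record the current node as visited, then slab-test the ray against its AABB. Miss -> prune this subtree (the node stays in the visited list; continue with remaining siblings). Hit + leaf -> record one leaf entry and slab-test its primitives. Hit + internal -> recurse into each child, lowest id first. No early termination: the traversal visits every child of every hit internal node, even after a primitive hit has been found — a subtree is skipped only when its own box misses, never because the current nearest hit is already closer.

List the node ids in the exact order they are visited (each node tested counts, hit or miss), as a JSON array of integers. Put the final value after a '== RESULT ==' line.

Traverse from the root:
N0 x:[-7/2,13] y:[-10/3,31/3] z:[1/3,40/3] -> hit [1/3,31/3], descend [2, 4, 5, 6]
  N2 x:[0,7] y:[2,7] z:[1/3,4] -> hit [2,4] leaf, test {P5(miss), P8(miss), P9(miss)}
  N4 x:[-3/2,13] y:[-10/3,7/3] z:[6,40/3] -> miss, prune
  N5 x:[-7/2,0] y:[-5/3,31/3] z:[13/3,16/3] -> miss, prune
  N6 x:[2,9] y:[3,16/3] z:[6,34/3] -> miss, prune

Summary -> nodes [0, 2, 4, 5, 6]; box-tests=5; leaf-entries=1; first=miss

== RESULT ==
[0, 2, 4, 5, 6]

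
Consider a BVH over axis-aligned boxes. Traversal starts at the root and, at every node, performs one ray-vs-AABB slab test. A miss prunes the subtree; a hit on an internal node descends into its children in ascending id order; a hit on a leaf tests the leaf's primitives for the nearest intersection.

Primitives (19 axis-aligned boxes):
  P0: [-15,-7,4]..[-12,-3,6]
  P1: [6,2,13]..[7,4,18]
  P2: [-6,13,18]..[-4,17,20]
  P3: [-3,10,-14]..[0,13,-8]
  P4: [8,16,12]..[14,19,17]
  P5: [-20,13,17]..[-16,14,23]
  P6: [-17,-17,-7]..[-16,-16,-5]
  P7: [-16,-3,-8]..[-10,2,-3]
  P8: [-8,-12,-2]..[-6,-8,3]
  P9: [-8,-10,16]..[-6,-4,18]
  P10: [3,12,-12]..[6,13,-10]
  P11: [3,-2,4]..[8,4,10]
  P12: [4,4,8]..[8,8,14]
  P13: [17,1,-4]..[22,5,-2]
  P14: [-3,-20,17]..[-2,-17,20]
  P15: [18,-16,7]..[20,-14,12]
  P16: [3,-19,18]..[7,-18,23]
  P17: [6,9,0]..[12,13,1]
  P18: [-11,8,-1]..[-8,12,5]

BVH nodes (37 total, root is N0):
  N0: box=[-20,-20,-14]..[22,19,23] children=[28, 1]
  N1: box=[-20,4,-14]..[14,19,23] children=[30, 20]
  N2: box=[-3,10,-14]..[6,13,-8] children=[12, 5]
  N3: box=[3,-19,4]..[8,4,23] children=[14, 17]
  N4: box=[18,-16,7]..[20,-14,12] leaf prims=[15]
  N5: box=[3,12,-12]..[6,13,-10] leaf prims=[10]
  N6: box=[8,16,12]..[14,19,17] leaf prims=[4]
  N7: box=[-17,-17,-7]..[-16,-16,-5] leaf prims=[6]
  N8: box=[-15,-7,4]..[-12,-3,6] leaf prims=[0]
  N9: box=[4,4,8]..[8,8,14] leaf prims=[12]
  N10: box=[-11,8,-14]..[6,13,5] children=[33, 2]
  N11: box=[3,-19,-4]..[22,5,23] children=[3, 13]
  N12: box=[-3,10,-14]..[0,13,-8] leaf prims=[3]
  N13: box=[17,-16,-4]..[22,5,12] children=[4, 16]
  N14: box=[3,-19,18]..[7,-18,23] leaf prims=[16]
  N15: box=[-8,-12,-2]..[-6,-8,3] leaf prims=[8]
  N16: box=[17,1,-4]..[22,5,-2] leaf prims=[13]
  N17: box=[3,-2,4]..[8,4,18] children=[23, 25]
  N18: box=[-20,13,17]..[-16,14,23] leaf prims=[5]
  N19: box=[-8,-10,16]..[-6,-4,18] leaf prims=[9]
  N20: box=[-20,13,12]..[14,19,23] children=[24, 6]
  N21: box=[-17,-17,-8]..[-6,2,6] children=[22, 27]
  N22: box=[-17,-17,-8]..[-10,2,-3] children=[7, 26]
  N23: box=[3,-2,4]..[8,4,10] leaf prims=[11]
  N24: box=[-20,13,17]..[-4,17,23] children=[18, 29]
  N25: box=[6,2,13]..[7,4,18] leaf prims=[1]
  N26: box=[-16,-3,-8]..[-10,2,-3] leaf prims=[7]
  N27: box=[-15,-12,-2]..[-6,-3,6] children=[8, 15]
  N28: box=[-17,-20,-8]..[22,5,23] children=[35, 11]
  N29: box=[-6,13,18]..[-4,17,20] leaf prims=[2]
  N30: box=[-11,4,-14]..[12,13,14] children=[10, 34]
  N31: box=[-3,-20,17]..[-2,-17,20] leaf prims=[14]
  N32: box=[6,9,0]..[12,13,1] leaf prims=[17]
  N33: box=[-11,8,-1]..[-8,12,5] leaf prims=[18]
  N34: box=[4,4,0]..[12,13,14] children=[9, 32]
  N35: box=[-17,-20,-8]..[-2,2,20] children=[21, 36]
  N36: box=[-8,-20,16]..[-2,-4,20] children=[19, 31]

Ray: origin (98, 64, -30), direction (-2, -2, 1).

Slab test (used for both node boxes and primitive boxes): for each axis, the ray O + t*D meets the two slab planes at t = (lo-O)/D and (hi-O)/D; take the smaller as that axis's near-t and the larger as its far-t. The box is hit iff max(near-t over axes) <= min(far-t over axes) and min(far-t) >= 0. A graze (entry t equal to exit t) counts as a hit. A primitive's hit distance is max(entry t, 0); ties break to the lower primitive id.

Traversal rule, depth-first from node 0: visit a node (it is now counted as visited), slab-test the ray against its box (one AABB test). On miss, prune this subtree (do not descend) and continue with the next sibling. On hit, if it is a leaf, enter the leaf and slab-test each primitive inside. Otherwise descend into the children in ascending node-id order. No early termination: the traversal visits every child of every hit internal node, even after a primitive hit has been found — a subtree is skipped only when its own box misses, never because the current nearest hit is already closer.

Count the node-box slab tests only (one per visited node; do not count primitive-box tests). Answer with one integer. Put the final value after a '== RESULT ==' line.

Trace the traversal:
N0 x:[38,59] y:[45/2,42] z:[16,53] -> hit [38,42], descend [1, 28]
  N1 x:[42,59] y:[45/2,30] z:[16,53] -> miss, prune
  N28 x:[38,115/2] y:[59/2,42] z:[22,53] -> hit [38,42], descend [11, 35]
    N11 x:[38,95/2] y:[59/2,83/2] z:[26,53] -> hit [38,83/2], descend [3, 13]
      N3 x:[45,95/2] y:[30,83/2] z:[34,53] -> miss, prune
      N13 x:[38,81/2] y:[59/2,40] z:[26,42] -> hit [38,40], descend [4, 16]
        N4 x:[39,40] y:[39,40] z:[37,42] -> hit [39,40] leaf, test {P15@t=39}
        N16 x:[38,81/2] y:[59/2,63/2] z:[26,28] -> miss, prune
    N35 x:[50,115/2] y:[31,42] z:[22,50] -> miss, prune

Summary -> nodes [0, 1, 28, 11, 3, 13, 4, 16, 35]; box-tests=9; leaf-entries=1; first=P15

== RESULT ==
9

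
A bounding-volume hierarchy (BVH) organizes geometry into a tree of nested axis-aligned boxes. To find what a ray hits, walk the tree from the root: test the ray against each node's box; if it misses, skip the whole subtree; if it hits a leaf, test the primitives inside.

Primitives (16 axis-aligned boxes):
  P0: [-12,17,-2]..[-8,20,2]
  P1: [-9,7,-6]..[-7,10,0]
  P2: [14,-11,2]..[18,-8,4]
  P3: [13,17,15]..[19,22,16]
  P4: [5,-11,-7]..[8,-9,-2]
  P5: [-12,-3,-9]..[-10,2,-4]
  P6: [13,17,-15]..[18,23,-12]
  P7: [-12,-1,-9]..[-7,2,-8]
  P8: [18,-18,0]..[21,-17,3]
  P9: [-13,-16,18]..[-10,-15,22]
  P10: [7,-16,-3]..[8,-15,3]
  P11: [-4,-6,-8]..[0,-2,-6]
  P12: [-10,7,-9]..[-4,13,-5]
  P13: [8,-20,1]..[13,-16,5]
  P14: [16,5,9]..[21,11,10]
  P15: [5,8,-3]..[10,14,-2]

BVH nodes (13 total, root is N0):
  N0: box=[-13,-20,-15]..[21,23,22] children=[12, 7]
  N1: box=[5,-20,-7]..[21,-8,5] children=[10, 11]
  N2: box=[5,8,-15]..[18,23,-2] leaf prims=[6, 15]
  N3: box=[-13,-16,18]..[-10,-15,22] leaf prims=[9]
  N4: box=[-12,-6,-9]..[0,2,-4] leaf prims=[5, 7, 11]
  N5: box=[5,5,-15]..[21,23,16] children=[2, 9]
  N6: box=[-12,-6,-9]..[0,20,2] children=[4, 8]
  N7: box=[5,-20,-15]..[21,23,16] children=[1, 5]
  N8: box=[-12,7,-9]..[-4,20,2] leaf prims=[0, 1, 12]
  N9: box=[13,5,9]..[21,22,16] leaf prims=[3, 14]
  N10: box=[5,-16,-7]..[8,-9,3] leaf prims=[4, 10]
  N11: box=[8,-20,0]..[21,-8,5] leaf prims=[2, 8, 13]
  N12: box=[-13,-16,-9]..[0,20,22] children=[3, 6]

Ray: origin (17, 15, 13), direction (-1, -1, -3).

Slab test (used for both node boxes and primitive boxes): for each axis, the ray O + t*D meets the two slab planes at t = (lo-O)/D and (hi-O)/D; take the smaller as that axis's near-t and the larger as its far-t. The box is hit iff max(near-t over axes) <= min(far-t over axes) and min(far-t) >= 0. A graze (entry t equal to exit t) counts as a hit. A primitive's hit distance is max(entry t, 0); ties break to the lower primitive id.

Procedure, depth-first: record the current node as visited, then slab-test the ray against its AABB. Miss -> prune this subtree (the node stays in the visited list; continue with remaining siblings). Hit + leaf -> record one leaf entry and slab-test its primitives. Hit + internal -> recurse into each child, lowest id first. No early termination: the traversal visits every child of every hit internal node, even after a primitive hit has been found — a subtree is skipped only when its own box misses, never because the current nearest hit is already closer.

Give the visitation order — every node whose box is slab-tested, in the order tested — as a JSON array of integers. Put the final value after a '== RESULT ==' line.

Traverse from the root:
N0 x:[-4,30] y:[-8,35] z:[-3,28/3] -> hit [-3,28/3], descend [7, 12]
  N7 x:[-4,12] y:[-8,35] z:[-1,28/3] -> hit [-1,28/3], descend [1, 5]
    N1 x:[-4,12] y:[23,35] z:[8/3,20/3] -> miss, prune
    N5 x:[-4,12] y:[-8,10] z:[-1,28/3] -> hit [-1,28/3], descend [2, 9]
      N2 x:[-1,12] y:[-8,7] z:[5,28/3] -> hit [5,7] leaf, test {P6(miss), P15(miss)}
      N9 x:[-4,4] y:[-7,10] z:[-1,4/3] -> hit [-1,4/3] leaf, test {P3(miss), P14(miss)}
  N12 x:[17,30] y:[-5,31] z:[-3,22/3] -> miss, prune

Visited [0, 7, 1, 5, 2, 9, 12]. Tests: 7 box, 2 leaf. Nearest: miss.

== RESULT ==
[0, 7, 1, 5, 2, 9, 12]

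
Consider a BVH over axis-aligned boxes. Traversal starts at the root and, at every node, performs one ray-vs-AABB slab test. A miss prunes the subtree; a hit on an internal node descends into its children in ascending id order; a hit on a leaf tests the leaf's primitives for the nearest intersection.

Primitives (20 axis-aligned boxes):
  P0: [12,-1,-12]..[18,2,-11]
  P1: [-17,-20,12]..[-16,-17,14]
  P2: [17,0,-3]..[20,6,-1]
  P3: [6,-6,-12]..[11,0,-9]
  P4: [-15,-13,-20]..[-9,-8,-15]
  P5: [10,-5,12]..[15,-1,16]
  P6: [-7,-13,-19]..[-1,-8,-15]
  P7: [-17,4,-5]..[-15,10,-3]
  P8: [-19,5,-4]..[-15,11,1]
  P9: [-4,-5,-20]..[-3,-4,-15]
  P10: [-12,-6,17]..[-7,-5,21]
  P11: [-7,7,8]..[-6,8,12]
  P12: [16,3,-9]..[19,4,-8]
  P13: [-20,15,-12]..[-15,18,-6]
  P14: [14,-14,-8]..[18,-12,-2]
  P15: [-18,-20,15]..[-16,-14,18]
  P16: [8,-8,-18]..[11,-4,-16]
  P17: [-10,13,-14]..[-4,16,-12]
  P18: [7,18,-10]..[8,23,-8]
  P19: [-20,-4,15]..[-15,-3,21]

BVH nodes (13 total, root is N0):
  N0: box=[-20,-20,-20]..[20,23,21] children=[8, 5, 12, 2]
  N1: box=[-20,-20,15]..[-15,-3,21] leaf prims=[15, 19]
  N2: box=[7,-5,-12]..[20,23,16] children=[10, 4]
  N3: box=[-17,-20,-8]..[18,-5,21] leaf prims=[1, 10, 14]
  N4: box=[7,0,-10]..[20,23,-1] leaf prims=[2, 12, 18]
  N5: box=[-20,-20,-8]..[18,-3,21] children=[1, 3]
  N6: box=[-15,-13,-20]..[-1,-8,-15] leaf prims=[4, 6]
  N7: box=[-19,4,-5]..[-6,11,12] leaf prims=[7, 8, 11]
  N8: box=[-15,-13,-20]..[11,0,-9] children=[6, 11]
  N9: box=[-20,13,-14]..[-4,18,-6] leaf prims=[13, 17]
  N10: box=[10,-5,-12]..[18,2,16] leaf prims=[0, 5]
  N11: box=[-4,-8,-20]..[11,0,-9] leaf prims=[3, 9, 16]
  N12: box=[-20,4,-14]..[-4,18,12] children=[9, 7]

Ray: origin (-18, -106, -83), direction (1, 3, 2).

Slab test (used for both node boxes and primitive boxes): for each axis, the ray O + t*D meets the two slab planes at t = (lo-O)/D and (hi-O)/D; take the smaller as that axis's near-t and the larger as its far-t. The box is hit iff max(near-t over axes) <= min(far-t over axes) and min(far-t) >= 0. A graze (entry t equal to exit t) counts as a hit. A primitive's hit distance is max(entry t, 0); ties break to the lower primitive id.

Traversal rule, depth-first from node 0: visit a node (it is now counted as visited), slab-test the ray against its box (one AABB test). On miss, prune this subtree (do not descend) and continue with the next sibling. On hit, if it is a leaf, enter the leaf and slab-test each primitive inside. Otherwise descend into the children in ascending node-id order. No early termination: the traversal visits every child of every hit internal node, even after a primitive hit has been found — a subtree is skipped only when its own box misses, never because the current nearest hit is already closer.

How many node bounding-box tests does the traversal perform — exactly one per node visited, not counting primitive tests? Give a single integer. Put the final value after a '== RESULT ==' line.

Trace the traversal:
N0 x:[-2,38] y:[86/3,43] z:[63/2,52] -> hit [63/2,38], descend [2, 5, 8, 12]
  N2 x:[25,38] y:[101/3,43] z:[71/2,99/2] -> hit [71/2,38], descend [4, 10]
    N4 x:[25,38] y:[106/3,43] z:[73/2,41] -> hit [73/2,38] leaf, test {P2(miss), P12(miss), P18(miss)}
    N10 x:[28,36] y:[101/3,36] z:[71/2,99/2] -> hit [71/2,36] leaf, test {P0@t=71/2, P5(miss)}
  N5 x:[-2,36] y:[86/3,103/3] z:[75/2,52] -> miss, prune
  N8 x:[3,29] y:[31,106/3] z:[63/2,37] -> miss, prune
  N12 x:[-2,14] y:[110/3,124/3] z:[69/2,95/2] -> miss, prune

order=[0, 2, 4, 10, 5, 8, 12]  |boxes|=7  |leaves|=2  hit=P0

== RESULT ==
7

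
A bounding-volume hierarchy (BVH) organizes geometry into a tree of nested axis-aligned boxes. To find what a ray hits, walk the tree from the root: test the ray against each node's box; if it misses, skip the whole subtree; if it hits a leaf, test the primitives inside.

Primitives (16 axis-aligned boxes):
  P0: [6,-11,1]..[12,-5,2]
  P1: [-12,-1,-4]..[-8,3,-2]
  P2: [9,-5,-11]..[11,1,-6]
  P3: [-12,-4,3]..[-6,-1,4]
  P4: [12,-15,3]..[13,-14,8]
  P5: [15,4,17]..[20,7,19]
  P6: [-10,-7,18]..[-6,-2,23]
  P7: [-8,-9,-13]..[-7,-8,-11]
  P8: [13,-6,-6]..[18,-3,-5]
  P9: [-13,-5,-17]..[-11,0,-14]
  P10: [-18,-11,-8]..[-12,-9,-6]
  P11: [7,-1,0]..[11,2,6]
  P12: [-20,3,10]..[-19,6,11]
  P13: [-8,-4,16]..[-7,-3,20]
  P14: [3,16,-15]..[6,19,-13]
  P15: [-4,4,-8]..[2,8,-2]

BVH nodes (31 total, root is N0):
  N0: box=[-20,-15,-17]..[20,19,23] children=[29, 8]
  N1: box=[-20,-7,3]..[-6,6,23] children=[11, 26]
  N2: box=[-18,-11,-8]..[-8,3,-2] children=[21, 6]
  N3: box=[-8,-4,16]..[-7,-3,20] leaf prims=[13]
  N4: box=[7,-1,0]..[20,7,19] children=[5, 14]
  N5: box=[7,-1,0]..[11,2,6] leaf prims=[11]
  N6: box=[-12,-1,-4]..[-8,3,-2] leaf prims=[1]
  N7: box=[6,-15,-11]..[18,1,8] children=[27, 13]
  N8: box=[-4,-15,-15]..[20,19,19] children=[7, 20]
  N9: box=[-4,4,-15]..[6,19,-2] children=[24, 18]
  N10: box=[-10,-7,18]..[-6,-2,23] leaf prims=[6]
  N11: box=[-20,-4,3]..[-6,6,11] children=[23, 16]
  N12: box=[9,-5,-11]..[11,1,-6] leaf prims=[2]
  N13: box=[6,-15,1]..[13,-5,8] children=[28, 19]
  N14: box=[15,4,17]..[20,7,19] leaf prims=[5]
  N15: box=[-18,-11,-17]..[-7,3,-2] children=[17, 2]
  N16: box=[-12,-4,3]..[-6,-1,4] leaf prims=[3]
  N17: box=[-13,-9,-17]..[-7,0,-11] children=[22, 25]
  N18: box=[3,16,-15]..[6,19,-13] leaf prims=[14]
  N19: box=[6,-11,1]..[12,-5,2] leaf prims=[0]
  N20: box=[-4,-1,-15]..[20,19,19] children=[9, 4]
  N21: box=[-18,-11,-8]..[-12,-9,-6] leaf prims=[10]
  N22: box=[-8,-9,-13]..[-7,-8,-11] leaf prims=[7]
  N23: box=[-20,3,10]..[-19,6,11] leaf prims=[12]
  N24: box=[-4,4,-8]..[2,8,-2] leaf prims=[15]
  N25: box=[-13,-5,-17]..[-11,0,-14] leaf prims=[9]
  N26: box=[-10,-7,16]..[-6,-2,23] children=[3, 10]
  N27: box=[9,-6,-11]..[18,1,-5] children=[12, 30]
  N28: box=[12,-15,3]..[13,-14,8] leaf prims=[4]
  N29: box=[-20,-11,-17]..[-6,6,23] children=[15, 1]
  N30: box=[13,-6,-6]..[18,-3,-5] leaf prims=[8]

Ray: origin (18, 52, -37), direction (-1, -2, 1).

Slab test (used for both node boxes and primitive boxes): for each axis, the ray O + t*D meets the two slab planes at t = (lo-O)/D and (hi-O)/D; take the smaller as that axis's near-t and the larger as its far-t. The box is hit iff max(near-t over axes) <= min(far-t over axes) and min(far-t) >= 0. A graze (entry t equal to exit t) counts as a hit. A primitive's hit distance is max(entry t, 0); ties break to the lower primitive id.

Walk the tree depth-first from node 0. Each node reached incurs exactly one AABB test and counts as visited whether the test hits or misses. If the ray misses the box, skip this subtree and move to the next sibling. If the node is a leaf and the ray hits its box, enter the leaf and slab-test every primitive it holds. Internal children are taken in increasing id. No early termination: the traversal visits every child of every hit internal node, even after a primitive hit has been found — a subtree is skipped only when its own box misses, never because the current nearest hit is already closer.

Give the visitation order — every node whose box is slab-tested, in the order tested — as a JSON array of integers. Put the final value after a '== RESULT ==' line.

Traverse from the root:
N0 x:[-2,38] y:[33/2,67/2] z:[20,60] -> hit [20,67/2], descend [8, 29]
  N8 x:[-2,22] y:[33/2,67/2] z:[22,56] -> hit [22,22], descend [7, 20]
    N7 x:[0,12] y:[51/2,67/2] z:[26,45] -> miss, prune
    N20 x:[-2,22] y:[33/2,53/2] z:[22,56] -> hit [22,22], descend [4, 9]
      N4 x:[-2,11] y:[45/2,53/2] z:[37,56] -> miss, prune
      N9 x:[12,22] y:[33/2,24] z:[22,35] -> hit [22,22], descend [18, 24]
        N18 x:[12,15] y:[33/2,18] z:[22,24] -> miss, prune
        N24 x:[16,22] y:[22,24] z:[29,35] -> miss, prune
  N29 x:[24,38] y:[23,63/2] z:[20,60] -> hit [24,63/2], descend [1, 15]
    N1 x:[24,38] y:[23,59/2] z:[40,60] -> miss, prune
    N15 x:[25,36] y:[49/2,63/2] z:[20,35] -> hit [25,63/2], descend [2, 17]
      N2 x:[26,36] y:[49/2,63/2] z:[29,35] -> hit [29,63/2], descend [6, 21]
        N6 x:[26,30] y:[49/2,53/2] z:[33,35] -> miss, prune
        N21 x:[30,36] y:[61/2,63/2] z:[29,31] -> hit [61/2,31] leaf, test {P10@t=61/2}
      N17 x:[25,31] y:[26,61/2] z:[20,26] -> hit [26,26], descend [22, 25]
        N22 x:[25,26] y:[30,61/2] z:[24,26] -> miss, prune
        N25 x:[29,31] y:[26,57/2] z:[20,23] -> miss, prune

Summary -> nodes [0, 8, 7, 20, 4, 9, 18, 24, 29, 1, 15, 2, 6, 21, 17, 22, 25]; box-tests=17; leaf-entries=1; first=P10

== RESULT ==
[0, 8, 7, 20, 4, 9, 18, 24, 29, 1, 15, 2, 6, 21, 17, 22, 25]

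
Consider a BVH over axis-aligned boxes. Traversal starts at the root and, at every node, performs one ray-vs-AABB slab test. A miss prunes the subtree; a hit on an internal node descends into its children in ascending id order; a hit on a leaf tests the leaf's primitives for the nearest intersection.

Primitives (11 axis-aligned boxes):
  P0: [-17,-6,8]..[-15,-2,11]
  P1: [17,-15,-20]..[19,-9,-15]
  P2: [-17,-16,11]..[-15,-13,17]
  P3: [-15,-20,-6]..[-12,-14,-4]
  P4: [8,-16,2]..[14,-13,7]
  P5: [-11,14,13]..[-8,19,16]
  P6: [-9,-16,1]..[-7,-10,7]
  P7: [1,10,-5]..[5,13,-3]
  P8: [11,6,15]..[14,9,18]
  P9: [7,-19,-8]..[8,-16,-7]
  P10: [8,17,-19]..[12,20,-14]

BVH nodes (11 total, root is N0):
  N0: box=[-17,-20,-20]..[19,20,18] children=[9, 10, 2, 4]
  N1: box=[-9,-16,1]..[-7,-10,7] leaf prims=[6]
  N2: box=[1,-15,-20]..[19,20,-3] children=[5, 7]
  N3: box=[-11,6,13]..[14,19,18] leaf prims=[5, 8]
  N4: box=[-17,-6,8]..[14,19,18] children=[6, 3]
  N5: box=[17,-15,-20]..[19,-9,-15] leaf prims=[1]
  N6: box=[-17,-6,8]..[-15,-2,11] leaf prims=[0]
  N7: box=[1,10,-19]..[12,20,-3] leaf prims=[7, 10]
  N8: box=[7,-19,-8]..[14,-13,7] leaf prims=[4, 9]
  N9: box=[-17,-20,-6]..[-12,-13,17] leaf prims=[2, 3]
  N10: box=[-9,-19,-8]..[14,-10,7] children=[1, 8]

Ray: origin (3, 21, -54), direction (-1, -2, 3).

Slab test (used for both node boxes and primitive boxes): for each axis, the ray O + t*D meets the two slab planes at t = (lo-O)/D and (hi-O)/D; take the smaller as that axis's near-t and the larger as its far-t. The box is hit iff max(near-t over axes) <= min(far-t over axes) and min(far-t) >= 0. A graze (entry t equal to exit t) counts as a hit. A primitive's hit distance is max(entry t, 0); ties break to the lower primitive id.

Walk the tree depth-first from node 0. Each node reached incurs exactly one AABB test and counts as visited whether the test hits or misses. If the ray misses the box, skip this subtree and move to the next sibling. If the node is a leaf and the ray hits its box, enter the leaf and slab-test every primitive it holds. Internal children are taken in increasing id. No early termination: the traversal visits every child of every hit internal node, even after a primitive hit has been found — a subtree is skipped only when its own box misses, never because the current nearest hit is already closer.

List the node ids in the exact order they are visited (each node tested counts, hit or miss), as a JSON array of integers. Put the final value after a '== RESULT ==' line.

Trace the traversal:
N0 x:[-16,20] y:[1/2,41/2] z:[34/3,24] -> hit [34/3,20], descend [2, 4, 9, 10]
  N2 x:[-16,2] y:[1/2,18] z:[34/3,17] -> miss, prune
  N4 x:[-11,20] y:[1,27/2] z:[62/3,24] -> miss, prune
  N9 x:[15,20] y:[17,41/2] z:[16,71/3] -> hit [17,20] leaf, test {P2(miss), P3(miss)}
  N10 x:[-11,12] y:[31/2,20] z:[46/3,61/3] -> miss, prune

order=[0, 2, 4, 9, 10]  |boxes|=5  |leaves|=1  hit=miss

== RESULT ==
[0, 2, 4, 9, 10]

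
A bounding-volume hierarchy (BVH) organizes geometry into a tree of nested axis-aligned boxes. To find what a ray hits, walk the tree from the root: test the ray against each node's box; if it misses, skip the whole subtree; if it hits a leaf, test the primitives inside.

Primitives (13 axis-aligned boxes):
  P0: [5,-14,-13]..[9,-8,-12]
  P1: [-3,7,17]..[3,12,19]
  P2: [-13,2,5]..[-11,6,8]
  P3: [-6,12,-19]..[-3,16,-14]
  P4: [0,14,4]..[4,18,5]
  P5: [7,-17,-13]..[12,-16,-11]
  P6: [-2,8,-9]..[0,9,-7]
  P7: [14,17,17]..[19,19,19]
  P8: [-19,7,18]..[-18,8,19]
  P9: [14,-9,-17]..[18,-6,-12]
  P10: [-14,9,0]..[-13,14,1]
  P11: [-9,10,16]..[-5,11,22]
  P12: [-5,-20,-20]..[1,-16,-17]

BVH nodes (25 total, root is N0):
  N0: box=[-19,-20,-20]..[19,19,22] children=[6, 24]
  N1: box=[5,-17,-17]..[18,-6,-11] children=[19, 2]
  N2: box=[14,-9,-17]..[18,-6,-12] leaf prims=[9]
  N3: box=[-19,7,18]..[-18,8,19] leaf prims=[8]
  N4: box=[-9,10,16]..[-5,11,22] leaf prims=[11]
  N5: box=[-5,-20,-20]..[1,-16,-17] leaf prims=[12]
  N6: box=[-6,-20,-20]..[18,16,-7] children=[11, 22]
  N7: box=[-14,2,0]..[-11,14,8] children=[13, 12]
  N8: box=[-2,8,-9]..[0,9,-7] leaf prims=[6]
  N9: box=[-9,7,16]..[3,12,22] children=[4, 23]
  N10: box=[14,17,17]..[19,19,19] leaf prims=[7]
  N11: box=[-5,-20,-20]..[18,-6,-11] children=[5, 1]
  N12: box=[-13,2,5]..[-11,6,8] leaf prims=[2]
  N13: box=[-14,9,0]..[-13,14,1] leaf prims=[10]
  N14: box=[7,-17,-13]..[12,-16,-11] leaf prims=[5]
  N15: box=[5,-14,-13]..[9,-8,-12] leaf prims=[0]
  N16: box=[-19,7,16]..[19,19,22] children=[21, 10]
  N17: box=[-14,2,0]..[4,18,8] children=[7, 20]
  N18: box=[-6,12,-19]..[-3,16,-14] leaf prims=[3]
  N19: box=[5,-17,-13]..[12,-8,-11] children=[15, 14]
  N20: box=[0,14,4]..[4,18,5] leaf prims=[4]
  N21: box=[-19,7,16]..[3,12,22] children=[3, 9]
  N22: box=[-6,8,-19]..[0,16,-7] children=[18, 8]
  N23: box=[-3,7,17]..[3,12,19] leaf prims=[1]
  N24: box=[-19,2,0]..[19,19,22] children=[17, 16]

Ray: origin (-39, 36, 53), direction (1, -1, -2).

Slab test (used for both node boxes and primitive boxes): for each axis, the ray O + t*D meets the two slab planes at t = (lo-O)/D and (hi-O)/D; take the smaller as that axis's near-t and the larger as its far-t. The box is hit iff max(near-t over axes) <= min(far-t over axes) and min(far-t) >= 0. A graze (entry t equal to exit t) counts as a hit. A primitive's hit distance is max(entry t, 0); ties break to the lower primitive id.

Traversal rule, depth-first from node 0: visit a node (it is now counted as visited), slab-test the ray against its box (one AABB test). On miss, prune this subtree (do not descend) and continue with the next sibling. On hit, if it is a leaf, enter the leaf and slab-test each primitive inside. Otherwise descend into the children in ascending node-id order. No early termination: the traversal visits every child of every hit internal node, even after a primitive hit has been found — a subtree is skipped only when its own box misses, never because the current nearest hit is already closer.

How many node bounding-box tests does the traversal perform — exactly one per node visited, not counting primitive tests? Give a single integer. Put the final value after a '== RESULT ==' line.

Walk:
N0 x:[20,58] y:[17,56] z:[31/2,73/2] -> hit [20,73/2], descend [6, 24]
  N6 x:[33,57] y:[20,56] z:[30,73/2] -> hit [33,73/2], descend [11, 22]
    N11 x:[34,57] y:[42,56] z:[32,73/2] -> miss, prune
    N22 x:[33,39] y:[20,28] z:[30,36] -> miss, prune
  N24 x:[20,58] y:[17,34] z:[31/2,53/2] -> hit [20,53/2], descend [16, 17]
    N16 x:[20,58] y:[17,29] z:[31/2,37/2] -> miss, prune
    N17 x:[25,43] y:[18,34] z:[45/2,53/2] -> hit [25,53/2], descend [7, 20]
      N7 x:[25,28] y:[22,34] z:[45/2,53/2] -> hit [25,53/2], descend [12, 13]
        N12 x:[26,28] y:[30,34] z:[45/2,24] -> miss, prune
        N13 x:[25,26] y:[22,27] z:[26,53/2] -> hit [26,26] leaf, test {P10@t=26}
      N20 x:[39,43] y:[18,22] z:[24,49/2] -> miss, prune

Visited [0, 6, 11, 22, 24, 16, 17, 7, 12, 13, 20]. Tests: 11 box, 1 leaf. Nearest: P10.

== RESULT ==
11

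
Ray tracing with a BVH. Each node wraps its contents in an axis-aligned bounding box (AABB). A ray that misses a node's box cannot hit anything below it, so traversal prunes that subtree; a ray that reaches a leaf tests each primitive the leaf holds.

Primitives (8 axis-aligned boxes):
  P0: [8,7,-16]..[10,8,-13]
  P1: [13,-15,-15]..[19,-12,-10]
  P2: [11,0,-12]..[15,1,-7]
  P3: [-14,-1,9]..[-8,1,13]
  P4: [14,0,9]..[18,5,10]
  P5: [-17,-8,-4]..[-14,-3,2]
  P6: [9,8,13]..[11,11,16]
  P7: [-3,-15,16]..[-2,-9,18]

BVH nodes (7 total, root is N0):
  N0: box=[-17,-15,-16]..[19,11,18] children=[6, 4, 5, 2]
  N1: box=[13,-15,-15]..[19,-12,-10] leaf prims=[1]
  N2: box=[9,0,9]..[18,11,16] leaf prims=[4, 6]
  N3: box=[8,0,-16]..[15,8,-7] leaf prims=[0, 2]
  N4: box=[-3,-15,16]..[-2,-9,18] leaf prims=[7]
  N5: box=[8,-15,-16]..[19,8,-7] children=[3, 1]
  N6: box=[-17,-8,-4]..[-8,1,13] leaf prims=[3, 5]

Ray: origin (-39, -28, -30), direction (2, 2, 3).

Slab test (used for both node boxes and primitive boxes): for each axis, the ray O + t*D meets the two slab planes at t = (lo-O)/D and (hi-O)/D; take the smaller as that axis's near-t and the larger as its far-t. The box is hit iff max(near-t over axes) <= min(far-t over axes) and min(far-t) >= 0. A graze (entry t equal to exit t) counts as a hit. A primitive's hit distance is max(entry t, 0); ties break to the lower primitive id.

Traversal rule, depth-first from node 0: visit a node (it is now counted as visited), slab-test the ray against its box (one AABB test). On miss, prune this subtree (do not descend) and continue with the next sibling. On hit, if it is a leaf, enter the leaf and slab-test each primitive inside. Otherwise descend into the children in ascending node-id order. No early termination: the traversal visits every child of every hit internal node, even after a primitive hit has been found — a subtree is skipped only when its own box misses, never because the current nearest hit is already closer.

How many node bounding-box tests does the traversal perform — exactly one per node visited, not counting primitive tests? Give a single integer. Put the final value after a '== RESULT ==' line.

Walk:
N0 x:[11,29] y:[13/2,39/2] z:[14/3,16] -> hit [11,16], descend [2, 4, 5, 6]
  N2 x:[24,57/2] y:[14,39/2] z:[13,46/3] -> miss, prune
  N4 x:[18,37/2] y:[13/2,19/2] z:[46/3,16] -> miss, prune
  N5 x:[47/2,29] y:[13/2,18] z:[14/3,23/3] -> miss, prune
  N6 x:[11,31/2] y:[10,29/2] z:[26/3,43/3] -> hit [11,43/3] leaf, test {P3@t=27/2, P5(miss)}

Visited [0, 2, 4, 5, 6]. Tests: 5 box, 1 leaf. Nearest: P3.

== RESULT ==
5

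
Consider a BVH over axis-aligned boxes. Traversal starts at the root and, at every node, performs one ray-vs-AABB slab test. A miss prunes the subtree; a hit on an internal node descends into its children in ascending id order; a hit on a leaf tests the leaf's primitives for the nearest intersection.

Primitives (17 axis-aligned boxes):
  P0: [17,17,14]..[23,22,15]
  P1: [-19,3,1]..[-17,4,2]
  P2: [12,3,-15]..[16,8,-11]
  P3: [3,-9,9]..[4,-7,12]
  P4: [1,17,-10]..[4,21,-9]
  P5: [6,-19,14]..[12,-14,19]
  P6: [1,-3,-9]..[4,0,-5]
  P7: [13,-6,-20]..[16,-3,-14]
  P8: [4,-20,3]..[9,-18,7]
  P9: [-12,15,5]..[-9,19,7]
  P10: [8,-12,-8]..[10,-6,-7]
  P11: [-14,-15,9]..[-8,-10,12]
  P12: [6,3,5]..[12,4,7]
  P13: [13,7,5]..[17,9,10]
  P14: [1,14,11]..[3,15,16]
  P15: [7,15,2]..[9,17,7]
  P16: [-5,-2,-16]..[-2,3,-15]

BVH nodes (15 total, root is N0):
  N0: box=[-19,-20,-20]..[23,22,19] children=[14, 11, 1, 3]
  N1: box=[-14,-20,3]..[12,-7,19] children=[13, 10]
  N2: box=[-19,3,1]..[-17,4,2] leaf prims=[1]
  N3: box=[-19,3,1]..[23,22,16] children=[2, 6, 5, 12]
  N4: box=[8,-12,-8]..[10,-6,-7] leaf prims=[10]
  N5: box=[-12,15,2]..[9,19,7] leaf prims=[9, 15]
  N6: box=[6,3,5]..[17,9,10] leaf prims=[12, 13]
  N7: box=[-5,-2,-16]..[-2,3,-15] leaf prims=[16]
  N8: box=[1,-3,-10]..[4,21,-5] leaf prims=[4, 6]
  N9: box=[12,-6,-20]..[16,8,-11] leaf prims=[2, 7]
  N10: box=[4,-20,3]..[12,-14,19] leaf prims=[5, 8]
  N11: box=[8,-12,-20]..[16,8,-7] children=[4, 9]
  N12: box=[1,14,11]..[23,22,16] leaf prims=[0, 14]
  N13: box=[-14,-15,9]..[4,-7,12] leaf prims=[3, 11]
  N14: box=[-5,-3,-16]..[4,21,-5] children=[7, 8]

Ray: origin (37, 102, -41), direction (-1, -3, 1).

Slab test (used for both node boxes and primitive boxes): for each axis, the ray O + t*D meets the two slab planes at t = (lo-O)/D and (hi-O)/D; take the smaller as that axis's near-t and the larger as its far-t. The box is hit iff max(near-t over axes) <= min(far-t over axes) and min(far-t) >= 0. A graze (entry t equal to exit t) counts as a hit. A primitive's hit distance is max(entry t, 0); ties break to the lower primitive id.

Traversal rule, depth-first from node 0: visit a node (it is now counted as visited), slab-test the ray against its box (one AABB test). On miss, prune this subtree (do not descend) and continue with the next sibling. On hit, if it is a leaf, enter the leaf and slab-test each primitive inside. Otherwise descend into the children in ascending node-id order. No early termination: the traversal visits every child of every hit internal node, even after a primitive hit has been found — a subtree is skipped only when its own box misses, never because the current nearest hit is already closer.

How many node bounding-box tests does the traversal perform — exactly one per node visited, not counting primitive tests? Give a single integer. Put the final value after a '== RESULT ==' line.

Walk:
N0 x:[14,56] y:[80/3,122/3] z:[21,60] -> hit [80/3,122/3], descend [1, 3, 11, 14]
  N1 x:[25,51] y:[109/3,122/3] z:[44,60] -> miss, prune
  N3 x:[14,56] y:[80/3,33] z:[42,57] -> miss, prune
  N11 x:[21,29] y:[94/3,38] z:[21,34] -> miss, prune
  N14 x:[33,42] y:[27,35] z:[25,36] -> hit [33,35], descend [7, 8]
    N7 x:[39,42] y:[33,104/3] z:[25,26] -> miss, prune
    N8 x:[33,36] y:[27,35] z:[31,36] -> hit [33,35] leaf, test {P4(miss), P6@t=34}

Visited [0, 1, 3, 11, 14, 7, 8]. Tests: 7 box, 1 leaf. Nearest: P6.

== RESULT ==
7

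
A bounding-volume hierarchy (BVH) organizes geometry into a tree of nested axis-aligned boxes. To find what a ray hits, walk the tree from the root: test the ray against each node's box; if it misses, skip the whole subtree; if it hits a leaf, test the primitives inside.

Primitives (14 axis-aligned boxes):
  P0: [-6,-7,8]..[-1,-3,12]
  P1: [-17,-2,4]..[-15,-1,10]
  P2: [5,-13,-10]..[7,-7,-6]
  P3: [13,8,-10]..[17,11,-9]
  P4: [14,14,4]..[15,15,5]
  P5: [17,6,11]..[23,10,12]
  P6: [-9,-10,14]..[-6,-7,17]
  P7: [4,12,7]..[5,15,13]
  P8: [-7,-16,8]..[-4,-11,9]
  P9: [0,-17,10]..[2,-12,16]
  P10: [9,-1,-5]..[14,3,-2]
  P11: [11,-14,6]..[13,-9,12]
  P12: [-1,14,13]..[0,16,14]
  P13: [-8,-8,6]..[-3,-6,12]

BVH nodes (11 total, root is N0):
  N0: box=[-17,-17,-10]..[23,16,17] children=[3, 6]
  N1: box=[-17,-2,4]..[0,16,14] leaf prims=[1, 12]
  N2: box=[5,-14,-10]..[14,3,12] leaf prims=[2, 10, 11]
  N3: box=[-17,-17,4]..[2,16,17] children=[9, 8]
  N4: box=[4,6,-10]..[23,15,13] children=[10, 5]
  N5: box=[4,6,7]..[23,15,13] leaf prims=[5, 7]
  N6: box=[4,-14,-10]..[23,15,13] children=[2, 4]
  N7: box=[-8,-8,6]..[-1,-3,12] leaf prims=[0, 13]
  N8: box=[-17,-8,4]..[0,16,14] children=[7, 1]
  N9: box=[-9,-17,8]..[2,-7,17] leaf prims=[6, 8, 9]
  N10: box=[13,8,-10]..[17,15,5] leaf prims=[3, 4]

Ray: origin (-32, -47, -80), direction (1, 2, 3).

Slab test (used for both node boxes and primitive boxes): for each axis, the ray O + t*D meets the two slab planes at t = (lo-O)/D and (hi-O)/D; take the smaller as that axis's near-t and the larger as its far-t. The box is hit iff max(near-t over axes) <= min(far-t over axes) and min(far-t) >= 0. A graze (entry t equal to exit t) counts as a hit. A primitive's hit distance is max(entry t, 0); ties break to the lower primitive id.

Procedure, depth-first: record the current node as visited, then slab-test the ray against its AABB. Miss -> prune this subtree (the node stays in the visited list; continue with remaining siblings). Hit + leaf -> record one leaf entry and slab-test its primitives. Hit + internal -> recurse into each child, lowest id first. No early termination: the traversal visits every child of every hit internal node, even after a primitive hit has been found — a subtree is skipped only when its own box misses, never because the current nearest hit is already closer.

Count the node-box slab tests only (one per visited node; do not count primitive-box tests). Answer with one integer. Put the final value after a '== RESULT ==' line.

Walk:
N0 x:[15,55] y:[15,63/2] z:[70/3,97/3] -> hit [70/3,63/2], descend [3, 6]
  N3 x:[15,34] y:[15,63/2] z:[28,97/3] -> hit [28,63/2], descend [8, 9]
    N8 x:[15,32] y:[39/2,63/2] z:[28,94/3] -> hit [28,94/3], descend [1, 7]
      N1 x:[15,32] y:[45/2,63/2] z:[28,94/3] -> hit [28,94/3] leaf, test {P1(miss), P12@t=31}
      N7 x:[24,31] y:[39/2,22] z:[86/3,92/3] -> miss, prune
    N9 x:[23,34] y:[15,20] z:[88/3,97/3] -> miss, prune
  N6 x:[36,55] y:[33/2,31] z:[70/3,31] -> miss, prune

Visited [0, 3, 8, 1, 7, 9, 6]. Tests: 7 box, 1 leaf. Nearest: P12.

== RESULT ==
7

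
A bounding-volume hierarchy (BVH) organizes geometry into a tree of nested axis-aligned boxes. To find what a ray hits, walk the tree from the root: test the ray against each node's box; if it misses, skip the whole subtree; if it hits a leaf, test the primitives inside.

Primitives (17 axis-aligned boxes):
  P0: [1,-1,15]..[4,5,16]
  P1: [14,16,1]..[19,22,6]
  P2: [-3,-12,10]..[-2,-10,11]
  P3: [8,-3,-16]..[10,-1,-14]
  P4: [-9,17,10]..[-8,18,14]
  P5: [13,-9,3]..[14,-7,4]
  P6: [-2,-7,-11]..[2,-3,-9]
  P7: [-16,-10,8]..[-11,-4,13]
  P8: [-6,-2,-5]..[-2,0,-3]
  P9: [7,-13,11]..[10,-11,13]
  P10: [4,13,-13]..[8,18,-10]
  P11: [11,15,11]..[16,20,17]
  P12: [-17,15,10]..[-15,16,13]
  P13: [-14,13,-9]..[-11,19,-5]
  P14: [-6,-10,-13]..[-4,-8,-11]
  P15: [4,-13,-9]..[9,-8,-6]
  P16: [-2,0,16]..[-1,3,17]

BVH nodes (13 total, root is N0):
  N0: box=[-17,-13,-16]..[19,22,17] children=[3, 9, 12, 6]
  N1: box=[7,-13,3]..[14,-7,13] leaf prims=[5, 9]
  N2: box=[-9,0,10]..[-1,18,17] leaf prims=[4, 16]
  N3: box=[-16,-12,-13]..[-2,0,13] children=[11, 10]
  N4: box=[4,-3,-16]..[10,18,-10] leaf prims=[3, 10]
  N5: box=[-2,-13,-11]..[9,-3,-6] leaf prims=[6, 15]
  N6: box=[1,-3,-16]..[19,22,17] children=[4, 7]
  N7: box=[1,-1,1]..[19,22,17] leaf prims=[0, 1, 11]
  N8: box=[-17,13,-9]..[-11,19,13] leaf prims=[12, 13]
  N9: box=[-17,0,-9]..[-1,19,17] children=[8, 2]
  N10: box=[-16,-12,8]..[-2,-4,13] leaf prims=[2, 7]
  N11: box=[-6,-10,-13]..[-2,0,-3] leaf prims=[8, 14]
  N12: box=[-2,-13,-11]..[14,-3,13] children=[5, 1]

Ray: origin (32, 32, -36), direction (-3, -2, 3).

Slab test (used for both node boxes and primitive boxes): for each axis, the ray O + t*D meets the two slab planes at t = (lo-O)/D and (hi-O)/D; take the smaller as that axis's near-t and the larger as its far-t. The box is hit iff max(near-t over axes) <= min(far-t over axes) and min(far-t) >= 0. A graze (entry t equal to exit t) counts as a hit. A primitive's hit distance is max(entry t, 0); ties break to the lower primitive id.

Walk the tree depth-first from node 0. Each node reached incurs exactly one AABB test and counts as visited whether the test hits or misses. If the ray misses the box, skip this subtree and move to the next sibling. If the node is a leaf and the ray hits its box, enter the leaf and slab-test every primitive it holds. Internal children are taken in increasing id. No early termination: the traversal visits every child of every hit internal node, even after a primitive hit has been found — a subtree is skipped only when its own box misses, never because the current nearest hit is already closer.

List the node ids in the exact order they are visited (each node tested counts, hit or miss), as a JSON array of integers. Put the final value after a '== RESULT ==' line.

Walk:
N0 x:[13/3,49/3] y:[5,45/2] z:[20/3,53/3] -> hit [20/3,49/3], descend [3, 6, 9, 12]
  N3 x:[34/3,16] y:[16,22] z:[23/3,49/3] -> hit [16,16], descend [10, 11]
    N10 x:[34/3,16] y:[18,22] z:[44/3,49/3] -> miss, prune
    N11 x:[34/3,38/3] y:[16,21] z:[23/3,11] -> miss, prune
  N6 x:[13/3,31/3] y:[5,35/2] z:[20/3,53/3] -> hit [20/3,31/3], descend [4, 7]
    N4 x:[22/3,28/3] y:[7,35/2] z:[20/3,26/3] -> hit [22/3,26/3] leaf, test {P3(miss), P10@t=8}
    N7 x:[13/3,31/3] y:[5,33/2] z:[37/3,53/3] -> miss, prune
  N9 x:[11,49/3] y:[13/2,16] z:[9,53/3] -> hit [11,16], descend [2, 8]
    N2 x:[11,41/3] y:[7,16] z:[46/3,53/3] -> miss, prune
    N8 x:[43/3,49/3] y:[13/2,19/2] z:[9,49/3] -> miss, prune
  N12 x:[6,34/3] y:[35/2,45/2] z:[25/3,49/3] -> miss, prune

Visited [0, 3, 10, 11, 6, 4, 7, 9, 2, 8, 12]. Tests: 11 box, 1 leaf. Nearest: P10.

== RESULT ==
[0, 3, 10, 11, 6, 4, 7, 9, 2, 8, 12]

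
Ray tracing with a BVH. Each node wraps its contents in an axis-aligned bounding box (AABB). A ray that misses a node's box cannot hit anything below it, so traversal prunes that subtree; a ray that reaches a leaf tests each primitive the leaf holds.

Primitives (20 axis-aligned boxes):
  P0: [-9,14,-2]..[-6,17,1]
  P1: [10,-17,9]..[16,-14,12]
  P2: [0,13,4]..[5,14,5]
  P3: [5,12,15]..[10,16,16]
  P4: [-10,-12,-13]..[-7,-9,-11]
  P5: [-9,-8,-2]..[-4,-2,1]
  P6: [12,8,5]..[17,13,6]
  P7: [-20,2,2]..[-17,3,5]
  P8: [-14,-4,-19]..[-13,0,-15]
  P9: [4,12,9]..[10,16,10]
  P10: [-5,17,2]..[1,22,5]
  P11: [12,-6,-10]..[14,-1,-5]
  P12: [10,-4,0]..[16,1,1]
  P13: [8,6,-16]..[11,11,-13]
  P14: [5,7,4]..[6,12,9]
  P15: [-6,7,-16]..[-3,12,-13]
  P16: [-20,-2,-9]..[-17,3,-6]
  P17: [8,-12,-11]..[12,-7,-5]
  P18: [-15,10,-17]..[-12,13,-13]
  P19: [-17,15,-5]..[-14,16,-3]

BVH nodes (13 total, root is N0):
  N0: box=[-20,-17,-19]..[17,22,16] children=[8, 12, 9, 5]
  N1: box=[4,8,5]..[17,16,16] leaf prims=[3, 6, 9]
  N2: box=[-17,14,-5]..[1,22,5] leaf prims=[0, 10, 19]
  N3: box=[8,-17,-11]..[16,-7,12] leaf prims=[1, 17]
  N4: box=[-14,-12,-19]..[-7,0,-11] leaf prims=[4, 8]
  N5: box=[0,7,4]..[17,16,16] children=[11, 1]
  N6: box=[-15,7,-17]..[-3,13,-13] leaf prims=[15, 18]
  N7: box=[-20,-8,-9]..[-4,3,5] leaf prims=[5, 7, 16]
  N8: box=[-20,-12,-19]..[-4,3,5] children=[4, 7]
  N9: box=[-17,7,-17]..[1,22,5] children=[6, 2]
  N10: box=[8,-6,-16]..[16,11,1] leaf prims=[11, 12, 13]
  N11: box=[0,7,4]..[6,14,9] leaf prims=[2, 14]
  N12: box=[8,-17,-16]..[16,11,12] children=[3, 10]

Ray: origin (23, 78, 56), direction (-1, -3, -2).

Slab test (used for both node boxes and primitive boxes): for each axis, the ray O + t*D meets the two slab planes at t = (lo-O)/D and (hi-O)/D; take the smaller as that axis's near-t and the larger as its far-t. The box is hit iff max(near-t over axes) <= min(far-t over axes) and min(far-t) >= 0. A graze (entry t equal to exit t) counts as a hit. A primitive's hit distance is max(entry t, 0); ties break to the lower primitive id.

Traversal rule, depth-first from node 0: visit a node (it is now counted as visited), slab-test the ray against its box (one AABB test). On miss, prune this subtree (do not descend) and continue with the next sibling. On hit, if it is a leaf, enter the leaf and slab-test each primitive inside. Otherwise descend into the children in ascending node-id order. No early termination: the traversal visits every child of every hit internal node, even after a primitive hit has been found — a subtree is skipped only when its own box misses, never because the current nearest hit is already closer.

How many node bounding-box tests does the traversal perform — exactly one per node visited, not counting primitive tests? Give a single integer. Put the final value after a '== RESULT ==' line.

Traverse from the root:
N0 x:[6,43] y:[56/3,95/3] z:[20,75/2] -> hit [20,95/3], descend [5, 8, 9, 12]
  N5 x:[6,23] y:[62/3,71/3] z:[20,26] -> hit [62/3,23], descend [1, 11]
    N1 x:[6,19] y:[62/3,70/3] z:[20,51/2] -> miss, prune
    N11 x:[17,23] y:[64/3,71/3] z:[47/2,26] -> miss, prune
  N8 x:[27,43] y:[25,30] z:[51/2,75/2] -> hit [27,30], descend [4, 7]
    N4 x:[30,37] y:[26,30] z:[67/2,75/2] -> miss, prune
    N7 x:[27,43] y:[25,86/3] z:[51/2,65/2] -> hit [27,86/3] leaf, test {P5@t=55/2, P7(miss), P16(miss)}
  N9 x:[22,40] y:[56/3,71/3] z:[51/2,73/2] -> miss, prune
  N12 x:[7,15] y:[67/3,95/3] z:[22,36] -> miss, prune

Visited [0, 5, 1, 11, 8, 4, 7, 9, 12]. Tests: 9 box, 1 leaf. Nearest: P5.

== RESULT ==
9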